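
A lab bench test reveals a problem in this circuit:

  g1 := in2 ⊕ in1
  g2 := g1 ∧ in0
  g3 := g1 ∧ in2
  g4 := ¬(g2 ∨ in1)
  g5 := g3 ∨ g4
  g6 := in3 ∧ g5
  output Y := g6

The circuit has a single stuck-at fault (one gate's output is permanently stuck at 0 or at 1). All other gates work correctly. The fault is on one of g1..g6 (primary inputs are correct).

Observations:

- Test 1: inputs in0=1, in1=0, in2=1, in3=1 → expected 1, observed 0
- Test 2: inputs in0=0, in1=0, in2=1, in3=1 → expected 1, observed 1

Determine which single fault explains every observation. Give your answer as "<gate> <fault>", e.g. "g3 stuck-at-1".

g3 stuck-at-0

Fault-free values for test 1 (in0=1, in1=0, in2=1, in3=1): g1=1, g2=1, g3=1, g4=0, g5=1, g6=1, giving Y=1. Observed 0.
Test 1: faults giving observed 0 are {g3 stuck-at-0, g5 stuck-at-0, g6 stuck-at-0}.
Test 2 (in0=0, in1=0, in2=1, in3=1): fault-free g1=1, g2=0, g3=1, g4=1, g5=1, g6=1 → 1; observed 1. Eliminates g5 stuck-at-0, g6 stuck-at-0.
Only g3 stuck-at-0 is consistent with every test.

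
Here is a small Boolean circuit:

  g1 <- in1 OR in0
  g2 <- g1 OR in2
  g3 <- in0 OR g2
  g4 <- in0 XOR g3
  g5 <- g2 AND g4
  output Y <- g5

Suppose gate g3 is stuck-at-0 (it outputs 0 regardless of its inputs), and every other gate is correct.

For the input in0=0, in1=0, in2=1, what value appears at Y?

0

Propagate with g3 forced: g1=0, g2=1, g3=0 [stuck-at-0], g4=0, g5=0.
So Y = 0. (Without the fault it would be 1.)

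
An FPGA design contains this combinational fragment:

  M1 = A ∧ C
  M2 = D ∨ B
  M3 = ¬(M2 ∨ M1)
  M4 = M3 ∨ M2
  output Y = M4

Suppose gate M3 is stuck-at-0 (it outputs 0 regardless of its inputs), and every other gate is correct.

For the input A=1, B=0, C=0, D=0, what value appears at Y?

0

Propagate with M3 forced: M1=0, M2=0, M3=0 [stuck-at-0], M4=0.
So Y = 0. (Without the fault it would be 1.)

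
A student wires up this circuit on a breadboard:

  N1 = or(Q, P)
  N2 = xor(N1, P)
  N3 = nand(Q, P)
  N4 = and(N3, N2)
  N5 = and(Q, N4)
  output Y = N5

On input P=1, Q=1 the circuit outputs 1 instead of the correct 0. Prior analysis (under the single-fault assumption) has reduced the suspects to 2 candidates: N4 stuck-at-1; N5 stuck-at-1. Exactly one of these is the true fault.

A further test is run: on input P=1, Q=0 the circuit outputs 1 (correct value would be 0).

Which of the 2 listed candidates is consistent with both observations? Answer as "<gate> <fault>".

Evaluate each candidate on input P=1, Q=0:
  N4 stuck-at-1: N1=1, N2=0, N3=1, N4=1 [stuck-at-1], N5=0 → 0 — eliminated
  N5 stuck-at-1: N1=1, N2=0, N3=1, N4=0, N5=1 [stuck-at-1] → 1 — matches
Only N5 stuck-at-1 reproduces the observed 1.

N5 stuck-at-1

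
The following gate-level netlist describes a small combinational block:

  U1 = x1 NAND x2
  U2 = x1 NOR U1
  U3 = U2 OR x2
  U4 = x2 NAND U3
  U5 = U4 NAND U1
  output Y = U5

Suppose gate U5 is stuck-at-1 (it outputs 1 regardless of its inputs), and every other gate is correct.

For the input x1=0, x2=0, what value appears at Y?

1

Propagate with U5 forced: U1=1, U2=0, U3=0, U4=1, U5=1 [stuck-at-1].
So Y = 1. (Without the fault it would be 0.)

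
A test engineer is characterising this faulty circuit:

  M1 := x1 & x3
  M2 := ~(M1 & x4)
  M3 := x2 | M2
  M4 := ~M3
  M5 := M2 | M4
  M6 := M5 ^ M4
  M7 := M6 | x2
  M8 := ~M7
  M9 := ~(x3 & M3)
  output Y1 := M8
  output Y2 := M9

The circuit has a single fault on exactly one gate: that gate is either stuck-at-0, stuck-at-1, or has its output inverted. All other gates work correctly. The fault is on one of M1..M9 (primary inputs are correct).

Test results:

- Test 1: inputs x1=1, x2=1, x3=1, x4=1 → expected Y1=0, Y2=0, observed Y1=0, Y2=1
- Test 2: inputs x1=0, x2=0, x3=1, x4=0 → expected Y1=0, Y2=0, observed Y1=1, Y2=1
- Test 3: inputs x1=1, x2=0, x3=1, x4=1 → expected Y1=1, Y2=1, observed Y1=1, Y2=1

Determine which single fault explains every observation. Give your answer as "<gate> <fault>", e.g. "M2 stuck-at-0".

Fault-free values for test 1 (x1=1, x2=1, x3=1, x4=1): M1=1, M2=0, M3=1, M4=0, M5=0, M6=0, M7=1, M8=0, M9=0, giving Y1=0, Y2=0. Observed Y1=0, Y2=1.
Test 1: faults giving observed Y1=0, Y2=1 are {M3 stuck-at-0, M3 inverted output, M9 stuck-at-1, M9 inverted output}.
Test 2 (x1=0, x2=0, x3=1, x4=0): fault-free M1=0, M2=1, M3=1, M4=0, M5=1, M6=1, M7=1, M8=0, M9=0 → Y1=0, Y2=0; observed Y1=1, Y2=1. Eliminates M9 stuck-at-1, M9 inverted output.
Test 3 (x1=1, x2=0, x3=1, x4=1): fault-free M1=1, M2=0, M3=0, M4=1, M5=1, M6=0, M7=0, M8=1, M9=1 → Y1=1, Y2=1; observed Y1=1, Y2=1. Eliminates M3 inverted output.
Only M3 stuck-at-0 is consistent with every test.

M3 stuck-at-0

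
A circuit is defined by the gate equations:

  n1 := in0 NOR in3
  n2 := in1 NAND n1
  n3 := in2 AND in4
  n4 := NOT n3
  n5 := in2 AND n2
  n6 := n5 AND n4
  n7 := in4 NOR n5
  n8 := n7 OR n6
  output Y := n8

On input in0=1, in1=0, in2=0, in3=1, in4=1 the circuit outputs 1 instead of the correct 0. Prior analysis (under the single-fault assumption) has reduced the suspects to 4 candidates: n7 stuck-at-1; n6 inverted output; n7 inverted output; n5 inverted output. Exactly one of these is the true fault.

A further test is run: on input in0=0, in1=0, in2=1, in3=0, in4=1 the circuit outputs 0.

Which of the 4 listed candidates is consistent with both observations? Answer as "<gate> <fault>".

n5 inverted output

Evaluate each candidate on input in0=0, in1=0, in2=1, in3=0, in4=1:
  n7 stuck-at-1: n1=1, n2=1, n3=1, n4=0, n5=1, n6=0, n7=1 [stuck-at-1], n8=1 → 1 — eliminated
  n6 inverted output: n1=1, n2=1, n3=1, n4=0, n5=1, n6=1 [inverted output], n7=0, n8=1 → 1 — eliminated
  n7 inverted output: n1=1, n2=1, n3=1, n4=0, n5=1, n6=0, n7=1 [inverted output], n8=1 → 1 — eliminated
  n5 inverted output: n1=1, n2=1, n3=1, n4=0, n5=0 [inverted output], n6=0, n7=0, n8=0 → 0 — matches
Only n5 inverted output reproduces the observed 0.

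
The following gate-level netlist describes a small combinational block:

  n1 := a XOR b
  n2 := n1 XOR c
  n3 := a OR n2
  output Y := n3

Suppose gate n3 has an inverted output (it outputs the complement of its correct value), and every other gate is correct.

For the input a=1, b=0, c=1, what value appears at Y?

0

Propagate with n3 forced: n1=1, n2=0, n3=0 [inverted output].
So Y = 0. (Without the fault it would be 1.)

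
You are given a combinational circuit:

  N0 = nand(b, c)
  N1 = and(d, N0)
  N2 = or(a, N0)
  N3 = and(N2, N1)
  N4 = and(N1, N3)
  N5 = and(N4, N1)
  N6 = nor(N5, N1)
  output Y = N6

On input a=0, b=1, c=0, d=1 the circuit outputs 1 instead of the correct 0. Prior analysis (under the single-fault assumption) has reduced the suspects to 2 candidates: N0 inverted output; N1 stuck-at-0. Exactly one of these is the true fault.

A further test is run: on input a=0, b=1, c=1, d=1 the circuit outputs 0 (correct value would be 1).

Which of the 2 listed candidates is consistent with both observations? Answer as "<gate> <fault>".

Evaluate each candidate on input a=0, b=1, c=1, d=1:
  N0 inverted output: N0=1 [inverted output], N1=1, N2=1, N3=1, N4=1, N5=1, N6=0 → 0 — matches
  N1 stuck-at-0: N0=0, N1=0 [stuck-at-0], N2=0, N3=0, N4=0, N5=0, N6=1 → 1 — eliminated
Only N0 inverted output reproduces the observed 0.

N0 inverted output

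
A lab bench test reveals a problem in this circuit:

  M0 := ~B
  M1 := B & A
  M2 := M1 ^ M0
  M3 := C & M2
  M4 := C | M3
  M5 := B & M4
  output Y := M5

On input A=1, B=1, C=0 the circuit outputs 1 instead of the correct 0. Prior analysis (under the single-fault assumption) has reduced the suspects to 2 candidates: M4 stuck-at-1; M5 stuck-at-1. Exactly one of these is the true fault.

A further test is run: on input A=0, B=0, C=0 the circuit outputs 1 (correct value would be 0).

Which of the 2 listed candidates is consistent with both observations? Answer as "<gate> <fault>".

Evaluate each candidate on input A=0, B=0, C=0:
  M4 stuck-at-1: M0=1, M1=0, M2=1, M3=0, M4=1 [stuck-at-1], M5=0 → 0 — eliminated
  M5 stuck-at-1: M0=1, M1=0, M2=1, M3=0, M4=0, M5=1 [stuck-at-1] → 1 — matches
Only M5 stuck-at-1 reproduces the observed 1.

M5 stuck-at-1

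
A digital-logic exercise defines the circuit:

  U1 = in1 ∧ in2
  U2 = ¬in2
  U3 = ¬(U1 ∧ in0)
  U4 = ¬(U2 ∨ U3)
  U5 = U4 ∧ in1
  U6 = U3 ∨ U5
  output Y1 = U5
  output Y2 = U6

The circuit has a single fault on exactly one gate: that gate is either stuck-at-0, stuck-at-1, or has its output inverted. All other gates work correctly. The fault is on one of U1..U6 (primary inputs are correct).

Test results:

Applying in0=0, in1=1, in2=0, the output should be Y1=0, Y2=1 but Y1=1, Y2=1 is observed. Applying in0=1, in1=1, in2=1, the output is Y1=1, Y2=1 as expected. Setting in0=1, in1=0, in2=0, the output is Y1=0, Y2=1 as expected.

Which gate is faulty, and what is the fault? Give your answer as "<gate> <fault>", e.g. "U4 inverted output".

U4 stuck-at-1

Fault-free values for test 1 (in0=0, in1=1, in2=0): U1=0, U2=1, U3=1, U4=0, U5=0, U6=1, giving Y1=0, Y2=1. Observed Y1=1, Y2=1.
Test 1: faults giving observed Y1=1, Y2=1 are {U4 stuck-at-1, U4 inverted output, U5 stuck-at-1, U5 inverted output}.
Test 2 (in0=1, in1=1, in2=1): fault-free U1=1, U2=0, U3=0, U4=1, U5=1, U6=1 → Y1=1, Y2=1; observed Y1=1, Y2=1. Eliminates U4 inverted output, U5 inverted output.
Test 3 (in0=1, in1=0, in2=0): fault-free U1=0, U2=1, U3=1, U4=0, U5=0, U6=1 → Y1=0, Y2=1; observed Y1=0, Y2=1. Eliminates U5 stuck-at-1.
Only U4 stuck-at-1 is consistent with every test.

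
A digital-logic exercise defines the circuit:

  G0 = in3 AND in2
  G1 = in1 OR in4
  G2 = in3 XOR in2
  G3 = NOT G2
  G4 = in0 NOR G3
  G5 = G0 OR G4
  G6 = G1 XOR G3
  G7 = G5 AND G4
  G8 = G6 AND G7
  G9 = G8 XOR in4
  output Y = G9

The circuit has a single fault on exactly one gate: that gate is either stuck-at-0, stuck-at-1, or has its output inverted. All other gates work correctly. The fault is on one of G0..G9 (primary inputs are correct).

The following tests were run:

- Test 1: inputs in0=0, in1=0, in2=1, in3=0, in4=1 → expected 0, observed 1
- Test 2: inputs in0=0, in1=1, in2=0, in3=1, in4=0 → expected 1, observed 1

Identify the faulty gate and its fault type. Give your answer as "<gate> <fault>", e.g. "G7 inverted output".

G9 stuck-at-1

Fault-free values for test 1 (in0=0, in1=0, in2=1, in3=0, in4=1): G0=0, G1=1, G2=1, G3=0, G4=1, G5=1, G6=1, G7=1, G8=1, G9=0, giving Y=0. Observed 1.
Test 1: faults giving observed 1 are {G1 stuck-at-0, G1 inverted output, G2 stuck-at-0, G2 inverted output, G3 stuck-at-1, G3 inverted output, G4 stuck-at-0, G4 inverted output, G5 stuck-at-0, G5 inverted output, G6 stuck-at-0, G6 inverted output, G7 stuck-at-0, G7 inverted output, G8 stuck-at-0, G8 inverted output, G9 stuck-at-1, G9 inverted output}.
Test 2 (in0=0, in1=1, in2=0, in3=1, in4=0): fault-free G0=0, G1=1, G2=1, G3=0, G4=1, G5=1, G6=1, G7=1, G8=1, G9=1 → 1; observed 1. Eliminates G1 stuck-at-0, G1 inverted output, G2 stuck-at-0, G2 inverted output, G3 stuck-at-1, G3 inverted output, G4 stuck-at-0, G4 inverted output, G5 stuck-at-0, G5 inverted output, G6 stuck-at-0, G6 inverted output, G7 stuck-at-0, G7 inverted output, G8 stuck-at-0, G8 inverted output, G9 inverted output.
Only G9 stuck-at-1 is consistent with every test.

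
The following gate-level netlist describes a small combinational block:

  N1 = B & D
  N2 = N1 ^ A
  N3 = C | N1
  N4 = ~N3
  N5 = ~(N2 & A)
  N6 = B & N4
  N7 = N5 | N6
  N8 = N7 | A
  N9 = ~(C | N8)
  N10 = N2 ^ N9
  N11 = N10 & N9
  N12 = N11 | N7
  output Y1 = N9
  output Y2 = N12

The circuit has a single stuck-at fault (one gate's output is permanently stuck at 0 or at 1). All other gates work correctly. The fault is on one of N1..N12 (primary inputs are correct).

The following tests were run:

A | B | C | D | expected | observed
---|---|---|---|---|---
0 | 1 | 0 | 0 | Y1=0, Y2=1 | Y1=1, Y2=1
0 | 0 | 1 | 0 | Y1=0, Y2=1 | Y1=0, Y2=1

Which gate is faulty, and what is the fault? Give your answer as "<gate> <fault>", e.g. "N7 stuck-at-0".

N8 stuck-at-0

Fault-free values for test 1 (A=0, B=1, C=0, D=0): N1=0, N2=0, N3=0, N4=1, N5=1, N6=1, N7=1, N8=1, N9=0, N10=0, N11=0, N12=1, giving Y1=0, Y2=1. Observed Y1=1, Y2=1.
Test 1: faults giving observed Y1=1, Y2=1 are {N7 stuck-at-0, N8 stuck-at-0, N9 stuck-at-1}.
Test 2 (A=0, B=0, C=1, D=0): fault-free N1=0, N2=0, N3=1, N4=0, N5=1, N6=0, N7=1, N8=1, N9=0, N10=0, N11=0, N12=1 → Y1=0, Y2=1; observed Y1=0, Y2=1. Eliminates N7 stuck-at-0, N9 stuck-at-1.
Only N8 stuck-at-0 is consistent with every test.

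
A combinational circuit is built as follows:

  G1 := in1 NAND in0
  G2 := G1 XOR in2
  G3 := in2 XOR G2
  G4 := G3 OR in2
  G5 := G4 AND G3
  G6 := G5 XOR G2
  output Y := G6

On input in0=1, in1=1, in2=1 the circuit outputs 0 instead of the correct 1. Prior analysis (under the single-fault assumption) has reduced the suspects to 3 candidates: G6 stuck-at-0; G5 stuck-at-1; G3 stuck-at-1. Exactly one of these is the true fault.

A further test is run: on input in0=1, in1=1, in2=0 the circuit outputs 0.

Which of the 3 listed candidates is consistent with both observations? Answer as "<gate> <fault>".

G6 stuck-at-0

Evaluate each candidate on input in0=1, in1=1, in2=0:
  G6 stuck-at-0: G1=0, G2=0, G3=0, G4=0, G5=0, G6=0 [stuck-at-0] → 0 — matches
  G5 stuck-at-1: G1=0, G2=0, G3=0, G4=0, G5=1 [stuck-at-1], G6=1 → 1 — eliminated
  G3 stuck-at-1: G1=0, G2=0, G3=1 [stuck-at-1], G4=1, G5=1, G6=1 → 1 — eliminated
Only G6 stuck-at-0 reproduces the observed 0.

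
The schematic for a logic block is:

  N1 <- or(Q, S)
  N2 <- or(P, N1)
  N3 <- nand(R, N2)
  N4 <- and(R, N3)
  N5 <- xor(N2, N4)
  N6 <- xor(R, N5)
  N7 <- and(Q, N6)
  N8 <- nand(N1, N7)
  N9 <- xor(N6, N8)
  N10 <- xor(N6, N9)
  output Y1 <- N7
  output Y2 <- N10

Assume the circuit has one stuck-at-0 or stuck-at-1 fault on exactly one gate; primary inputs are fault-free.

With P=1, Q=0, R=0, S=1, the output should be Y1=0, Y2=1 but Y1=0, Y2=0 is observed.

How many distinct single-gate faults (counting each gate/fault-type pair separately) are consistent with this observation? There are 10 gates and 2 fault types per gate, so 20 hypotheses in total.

Fault-free: N1=1, N2=1, N3=1, N4=0, N5=1, N6=1, N7=0, N8=1, N9=0, N10=1 → Y1=0, Y2=1. Observed Y1=0, Y2=0.
  N1: none of the 2 fault types match ✗
  N2: none of the 2 fault types match ✗
  N3: none of the 2 fault types match ✗
  N4: none of the 2 fault types match ✗
  N5: none of the 2 fault types match ✗
  N6: none of the 2 fault types match ✗
  N7: none of the 2 fault types match ✗
  N8: stuck-at-0 ✓; others ✗
  N9: stuck-at-1 ✓; others ✗
  N10: stuck-at-0 ✓; others ✗
Consistent faults: {N8 stuck-at-0, N9 stuck-at-1, N10 stuck-at-0} — 3 in all.

3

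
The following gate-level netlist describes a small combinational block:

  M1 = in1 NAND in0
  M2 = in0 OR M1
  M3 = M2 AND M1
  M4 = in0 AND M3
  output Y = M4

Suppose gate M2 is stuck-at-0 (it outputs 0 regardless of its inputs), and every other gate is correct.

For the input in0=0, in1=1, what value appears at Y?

0

Propagate with M2 forced: M1=1, M2=0 [stuck-at-0], M3=0, M4=0.
So Y = 0. (Same as the fault-free value — the fault is masked on this input.)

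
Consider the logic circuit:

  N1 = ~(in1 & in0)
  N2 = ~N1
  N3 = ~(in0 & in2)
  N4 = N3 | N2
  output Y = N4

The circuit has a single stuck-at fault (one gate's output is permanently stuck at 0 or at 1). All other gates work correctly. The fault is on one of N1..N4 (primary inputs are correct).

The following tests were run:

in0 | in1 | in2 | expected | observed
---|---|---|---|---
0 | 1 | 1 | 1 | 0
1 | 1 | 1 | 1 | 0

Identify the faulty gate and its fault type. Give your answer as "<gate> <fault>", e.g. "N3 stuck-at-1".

Fault-free values for test 1 (in0=0, in1=1, in2=1): N1=1, N2=0, N3=1, N4=1, giving Y=1. Observed 0.
Test 1: faults giving observed 0 are {N3 stuck-at-0, N4 stuck-at-0}.
Test 2 (in0=1, in1=1, in2=1): fault-free N1=0, N2=1, N3=0, N4=1 → 1; observed 0. Eliminates N3 stuck-at-0.
Only N4 stuck-at-0 is consistent with every test.

N4 stuck-at-0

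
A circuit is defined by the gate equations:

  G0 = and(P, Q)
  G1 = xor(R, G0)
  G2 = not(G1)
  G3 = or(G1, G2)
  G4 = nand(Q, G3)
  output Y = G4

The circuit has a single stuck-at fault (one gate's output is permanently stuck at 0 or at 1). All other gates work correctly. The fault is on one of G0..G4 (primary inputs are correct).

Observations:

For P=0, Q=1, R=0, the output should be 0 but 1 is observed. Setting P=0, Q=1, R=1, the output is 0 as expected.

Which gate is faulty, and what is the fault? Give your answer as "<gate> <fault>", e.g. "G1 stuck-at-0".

Fault-free values for test 1 (P=0, Q=1, R=0): G0=0, G1=0, G2=1, G3=1, G4=0, giving Y=0. Observed 1.
Test 1: faults giving observed 1 are {G2 stuck-at-0, G3 stuck-at-0, G4 stuck-at-1}.
Test 2 (P=0, Q=1, R=1): fault-free G0=0, G1=1, G2=0, G3=1, G4=0 → 0; observed 0. Eliminates G3 stuck-at-0, G4 stuck-at-1.
Only G2 stuck-at-0 is consistent with every test.

G2 stuck-at-0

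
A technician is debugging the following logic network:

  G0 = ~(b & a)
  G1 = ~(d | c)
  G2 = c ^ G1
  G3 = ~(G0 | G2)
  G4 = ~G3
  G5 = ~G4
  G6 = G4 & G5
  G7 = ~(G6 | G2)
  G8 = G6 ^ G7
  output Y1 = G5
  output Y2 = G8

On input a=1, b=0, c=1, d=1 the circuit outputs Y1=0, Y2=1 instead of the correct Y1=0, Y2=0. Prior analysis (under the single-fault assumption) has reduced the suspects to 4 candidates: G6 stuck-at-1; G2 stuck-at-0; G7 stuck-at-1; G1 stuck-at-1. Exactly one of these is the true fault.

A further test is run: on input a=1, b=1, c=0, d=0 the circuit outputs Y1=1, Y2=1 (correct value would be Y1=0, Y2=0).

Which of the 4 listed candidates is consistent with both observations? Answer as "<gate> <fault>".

G2 stuck-at-0

Evaluate each candidate on input a=1, b=1, c=0, d=0:
  G6 stuck-at-1: G0=0, G1=1, G2=1, G3=0, G4=1, G5=0, G6=1 [stuck-at-1], G7=0, G8=1 → Y1=0, Y2=1 — eliminated
  G2 stuck-at-0: G0=0, G1=1, G2=0 [stuck-at-0], G3=1, G4=0, G5=1, G6=0, G7=1, G8=1 → Y1=1, Y2=1 — matches
  G7 stuck-at-1: G0=0, G1=1, G2=1, G3=0, G4=1, G5=0, G6=0, G7=1 [stuck-at-1], G8=1 → Y1=0, Y2=1 — eliminated
  G1 stuck-at-1: G0=0, G1=1 [stuck-at-1], G2=1, G3=0, G4=1, G5=0, G6=0, G7=0, G8=0 → Y1=0, Y2=0 — eliminated
Only G2 stuck-at-0 reproduces the observed Y1=1, Y2=1.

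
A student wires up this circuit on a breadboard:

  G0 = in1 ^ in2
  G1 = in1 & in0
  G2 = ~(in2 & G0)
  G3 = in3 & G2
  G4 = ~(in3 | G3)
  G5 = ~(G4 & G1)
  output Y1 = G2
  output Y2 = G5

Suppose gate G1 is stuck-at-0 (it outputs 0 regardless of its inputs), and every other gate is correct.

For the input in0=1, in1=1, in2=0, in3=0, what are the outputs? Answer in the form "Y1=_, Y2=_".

Y1=1, Y2=1

Propagate with G1 forced: G0=1, G1=0 [stuck-at-0], G2=1, G3=0, G4=1, G5=1.
So the outputs are Y1=1, Y2=1. (Without the fault they would be Y1=1, Y2=0.)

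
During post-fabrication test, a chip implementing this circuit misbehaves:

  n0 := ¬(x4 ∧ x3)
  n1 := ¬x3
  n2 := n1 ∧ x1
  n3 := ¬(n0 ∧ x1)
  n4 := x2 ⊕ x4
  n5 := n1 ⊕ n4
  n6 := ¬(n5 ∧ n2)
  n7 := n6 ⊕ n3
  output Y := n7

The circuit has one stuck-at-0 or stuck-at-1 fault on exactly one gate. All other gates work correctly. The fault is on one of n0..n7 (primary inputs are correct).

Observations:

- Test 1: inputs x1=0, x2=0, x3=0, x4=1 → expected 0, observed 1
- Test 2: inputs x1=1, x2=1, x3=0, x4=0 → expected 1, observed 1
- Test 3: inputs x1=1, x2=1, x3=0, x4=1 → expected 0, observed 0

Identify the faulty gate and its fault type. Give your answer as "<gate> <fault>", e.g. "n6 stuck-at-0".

n3 stuck-at-0

Fault-free values for test 1 (x1=0, x2=0, x3=0, x4=1): n0=1, n1=1, n2=0, n3=1, n4=1, n5=0, n6=1, n7=0, giving Y=0. Observed 1.
Test 1: faults giving observed 1 are {n3 stuck-at-0, n6 stuck-at-0, n7 stuck-at-1}.
Test 2 (x1=1, x2=1, x3=0, x4=0): fault-free n0=1, n1=1, n2=1, n3=0, n4=1, n5=0, n6=1, n7=1 → 1; observed 1. Eliminates n6 stuck-at-0.
Test 3 (x1=1, x2=1, x3=0, x4=1): fault-free n0=1, n1=1, n2=1, n3=0, n4=0, n5=1, n6=0, n7=0 → 0; observed 0. Eliminates n7 stuck-at-1.
Only n3 stuck-at-0 is consistent with every test.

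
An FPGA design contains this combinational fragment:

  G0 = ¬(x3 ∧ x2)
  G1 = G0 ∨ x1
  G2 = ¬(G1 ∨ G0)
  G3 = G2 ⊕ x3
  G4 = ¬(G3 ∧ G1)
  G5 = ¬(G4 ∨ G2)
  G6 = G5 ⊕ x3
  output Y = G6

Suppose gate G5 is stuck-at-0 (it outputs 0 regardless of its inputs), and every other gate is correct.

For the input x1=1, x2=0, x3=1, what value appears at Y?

Propagate with G5 forced: G0=1, G1=1, G2=0, G3=1, G4=0, G5=0 [stuck-at-0], G6=1.
So Y = 1. (Without the fault it would be 0.)

1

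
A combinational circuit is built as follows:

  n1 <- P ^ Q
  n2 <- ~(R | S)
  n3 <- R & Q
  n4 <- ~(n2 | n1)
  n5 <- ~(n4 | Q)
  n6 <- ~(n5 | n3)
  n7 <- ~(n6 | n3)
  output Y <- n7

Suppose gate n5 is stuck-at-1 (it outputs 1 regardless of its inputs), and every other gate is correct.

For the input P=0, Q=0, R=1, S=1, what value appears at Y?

1

Propagate with n5 forced: n1=0, n2=0, n3=0, n4=1, n5=1 [stuck-at-1], n6=0, n7=1.
So Y = 1. (Without the fault it would be 0.)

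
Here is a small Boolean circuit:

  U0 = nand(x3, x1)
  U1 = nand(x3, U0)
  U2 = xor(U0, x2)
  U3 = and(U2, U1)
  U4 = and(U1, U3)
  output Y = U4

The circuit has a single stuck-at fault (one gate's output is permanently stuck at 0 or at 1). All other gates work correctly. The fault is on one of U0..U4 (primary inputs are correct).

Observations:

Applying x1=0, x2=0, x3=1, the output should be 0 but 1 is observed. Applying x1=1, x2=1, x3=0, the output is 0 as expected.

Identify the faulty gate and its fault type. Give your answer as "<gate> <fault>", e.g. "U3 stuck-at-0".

Fault-free values for test 1 (x1=0, x2=0, x3=1): U0=1, U1=0, U2=1, U3=0, U4=0, giving Y=0. Observed 1.
Test 1: faults giving observed 1 are {U1 stuck-at-1, U4 stuck-at-1}.
Test 2 (x1=1, x2=1, x3=0): fault-free U0=1, U1=1, U2=0, U3=0, U4=0 → 0; observed 0. Eliminates U4 stuck-at-1.
Only U1 stuck-at-1 is consistent with every test.

U1 stuck-at-1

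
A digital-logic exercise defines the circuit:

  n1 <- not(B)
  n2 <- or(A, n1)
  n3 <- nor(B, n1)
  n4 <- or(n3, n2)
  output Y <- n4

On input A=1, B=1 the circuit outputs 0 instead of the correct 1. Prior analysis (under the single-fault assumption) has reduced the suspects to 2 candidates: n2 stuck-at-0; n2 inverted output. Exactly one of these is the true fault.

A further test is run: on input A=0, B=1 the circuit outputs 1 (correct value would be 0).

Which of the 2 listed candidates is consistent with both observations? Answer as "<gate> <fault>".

n2 inverted output

Evaluate each candidate on input A=0, B=1:
  n2 stuck-at-0: n1=0, n2=0 [stuck-at-0], n3=0, n4=0 → 0 — eliminated
  n2 inverted output: n1=0, n2=1 [inverted output], n3=0, n4=1 → 1 — matches
Only n2 inverted output reproduces the observed 1.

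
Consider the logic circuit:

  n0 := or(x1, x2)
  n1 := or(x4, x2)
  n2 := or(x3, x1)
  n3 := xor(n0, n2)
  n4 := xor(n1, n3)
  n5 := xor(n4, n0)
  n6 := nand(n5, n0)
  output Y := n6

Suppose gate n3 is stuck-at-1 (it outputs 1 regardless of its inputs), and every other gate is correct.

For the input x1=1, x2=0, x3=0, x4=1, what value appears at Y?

Propagate with n3 forced: n0=1, n1=1, n2=1, n3=1 [stuck-at-1], n4=0, n5=1, n6=0.
So Y = 0. (Without the fault it would be 1.)

0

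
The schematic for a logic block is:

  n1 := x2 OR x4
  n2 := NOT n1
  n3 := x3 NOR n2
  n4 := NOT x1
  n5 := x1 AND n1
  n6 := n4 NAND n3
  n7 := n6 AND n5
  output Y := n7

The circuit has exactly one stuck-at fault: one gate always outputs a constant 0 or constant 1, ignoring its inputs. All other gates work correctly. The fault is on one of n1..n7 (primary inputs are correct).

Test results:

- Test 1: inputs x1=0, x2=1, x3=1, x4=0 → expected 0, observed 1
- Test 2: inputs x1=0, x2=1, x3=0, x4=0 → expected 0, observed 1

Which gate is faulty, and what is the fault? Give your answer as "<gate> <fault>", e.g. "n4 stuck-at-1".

Fault-free values for test 1 (x1=0, x2=1, x3=1, x4=0): n1=1, n2=0, n3=0, n4=1, n5=0, n6=1, n7=0, giving Y=0. Observed 1.
Test 1: faults giving observed 1 are {n5 stuck-at-1, n7 stuck-at-1}.
Test 2 (x1=0, x2=1, x3=0, x4=0): fault-free n1=1, n2=0, n3=1, n4=1, n5=0, n6=0, n7=0 → 0; observed 1. Eliminates n5 stuck-at-1.
Only n7 stuck-at-1 is consistent with every test.

n7 stuck-at-1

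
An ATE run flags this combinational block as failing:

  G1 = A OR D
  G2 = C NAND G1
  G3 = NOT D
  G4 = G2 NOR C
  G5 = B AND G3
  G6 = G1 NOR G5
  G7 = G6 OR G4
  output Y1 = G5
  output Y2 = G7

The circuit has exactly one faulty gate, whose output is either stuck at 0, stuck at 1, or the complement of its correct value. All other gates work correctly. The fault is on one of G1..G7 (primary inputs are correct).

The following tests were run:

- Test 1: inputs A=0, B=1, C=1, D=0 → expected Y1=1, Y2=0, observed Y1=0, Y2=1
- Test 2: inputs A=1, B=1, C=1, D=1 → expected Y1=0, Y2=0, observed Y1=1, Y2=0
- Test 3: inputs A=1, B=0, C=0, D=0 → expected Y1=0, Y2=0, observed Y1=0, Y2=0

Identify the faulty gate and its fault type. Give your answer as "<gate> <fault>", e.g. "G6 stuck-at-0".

G3 inverted output

Fault-free values for test 1 (A=0, B=1, C=1, D=0): G1=0, G2=1, G3=1, G4=0, G5=1, G6=0, G7=0, giving Y1=1, Y2=0. Observed Y1=0, Y2=1.
Test 1: faults giving observed Y1=0, Y2=1 are {G3 stuck-at-0, G3 inverted output, G5 stuck-at-0, G5 inverted output}.
Test 2 (A=1, B=1, C=1, D=1): fault-free G1=1, G2=0, G3=0, G4=0, G5=0, G6=0, G7=0 → Y1=0, Y2=0; observed Y1=1, Y2=0. Eliminates G3 stuck-at-0, G5 stuck-at-0.
Test 3 (A=1, B=0, C=0, D=0): fault-free G1=1, G2=1, G3=1, G4=0, G5=0, G6=0, G7=0 → Y1=0, Y2=0; observed Y1=0, Y2=0. Eliminates G5 inverted output.
Only G3 inverted output is consistent with every test.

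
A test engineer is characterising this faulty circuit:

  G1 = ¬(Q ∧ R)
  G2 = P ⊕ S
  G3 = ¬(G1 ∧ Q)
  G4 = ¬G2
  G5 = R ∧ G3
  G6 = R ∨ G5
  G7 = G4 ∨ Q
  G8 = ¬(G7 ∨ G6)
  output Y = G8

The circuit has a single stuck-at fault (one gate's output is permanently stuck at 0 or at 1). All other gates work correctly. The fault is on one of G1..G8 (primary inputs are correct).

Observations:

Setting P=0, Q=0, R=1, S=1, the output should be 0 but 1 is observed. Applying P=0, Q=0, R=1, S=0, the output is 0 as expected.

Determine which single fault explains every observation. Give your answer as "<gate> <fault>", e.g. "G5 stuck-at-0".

Fault-free values for test 1 (P=0, Q=0, R=1, S=1): G1=1, G2=1, G3=1, G4=0, G5=1, G6=1, G7=0, G8=0, giving Y=0. Observed 1.
Test 1: faults giving observed 1 are {G6 stuck-at-0, G8 stuck-at-1}.
Test 2 (P=0, Q=0, R=1, S=0): fault-free G1=1, G2=0, G3=1, G4=1, G5=1, G6=1, G7=1, G8=0 → 0; observed 0. Eliminates G8 stuck-at-1.
Only G6 stuck-at-0 is consistent with every test.

G6 stuck-at-0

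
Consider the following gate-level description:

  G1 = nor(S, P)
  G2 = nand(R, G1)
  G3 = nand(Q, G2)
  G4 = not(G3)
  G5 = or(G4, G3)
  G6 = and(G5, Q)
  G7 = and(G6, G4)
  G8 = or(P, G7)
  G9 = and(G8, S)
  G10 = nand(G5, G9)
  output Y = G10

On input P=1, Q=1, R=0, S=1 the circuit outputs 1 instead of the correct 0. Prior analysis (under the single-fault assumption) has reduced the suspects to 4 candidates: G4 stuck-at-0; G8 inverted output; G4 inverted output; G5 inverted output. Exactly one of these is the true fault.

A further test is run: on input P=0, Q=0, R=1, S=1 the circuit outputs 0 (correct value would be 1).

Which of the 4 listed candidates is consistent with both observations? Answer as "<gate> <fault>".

G8 inverted output

Evaluate each candidate on input P=0, Q=0, R=1, S=1:
  G4 stuck-at-0: G1=0, G2=1, G3=1, G4=0 [stuck-at-0], G5=1, G6=0, G7=0, G8=0, G9=0, G10=1 → 1 — eliminated
  G8 inverted output: G1=0, G2=1, G3=1, G4=0, G5=1, G6=0, G7=0, G8=1 [inverted output], G9=1, G10=0 → 0 — matches
  G4 inverted output: G1=0, G2=1, G3=1, G4=1 [inverted output], G5=1, G6=0, G7=0, G8=0, G9=0, G10=1 → 1 — eliminated
  G5 inverted output: G1=0, G2=1, G3=1, G4=0, G5=0 [inverted output], G6=0, G7=0, G8=0, G9=0, G10=1 → 1 — eliminated
Only G8 inverted output reproduces the observed 0.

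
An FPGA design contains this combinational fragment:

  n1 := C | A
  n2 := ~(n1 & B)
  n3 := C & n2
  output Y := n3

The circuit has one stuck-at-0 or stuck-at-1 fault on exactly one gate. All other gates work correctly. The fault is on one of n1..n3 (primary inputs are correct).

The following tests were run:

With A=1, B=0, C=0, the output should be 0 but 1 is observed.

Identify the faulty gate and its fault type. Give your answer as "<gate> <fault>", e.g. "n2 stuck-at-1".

n3 stuck-at-1

Fault-free values for test 1 (A=1, B=0, C=0): n1=1, n2=1, n3=0, giving Y=0. Observed 1.
Test 1: faults giving observed 1 are {n3 stuck-at-1}.
Only n3 stuck-at-1 is consistent with every test.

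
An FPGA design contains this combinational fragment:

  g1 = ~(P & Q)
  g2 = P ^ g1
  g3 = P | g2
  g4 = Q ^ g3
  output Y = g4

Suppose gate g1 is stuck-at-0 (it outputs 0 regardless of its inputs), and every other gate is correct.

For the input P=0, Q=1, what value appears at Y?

Propagate with g1 forced: g1=0 [stuck-at-0], g2=0, g3=0, g4=1.
So Y = 1. (Without the fault it would be 0.)

1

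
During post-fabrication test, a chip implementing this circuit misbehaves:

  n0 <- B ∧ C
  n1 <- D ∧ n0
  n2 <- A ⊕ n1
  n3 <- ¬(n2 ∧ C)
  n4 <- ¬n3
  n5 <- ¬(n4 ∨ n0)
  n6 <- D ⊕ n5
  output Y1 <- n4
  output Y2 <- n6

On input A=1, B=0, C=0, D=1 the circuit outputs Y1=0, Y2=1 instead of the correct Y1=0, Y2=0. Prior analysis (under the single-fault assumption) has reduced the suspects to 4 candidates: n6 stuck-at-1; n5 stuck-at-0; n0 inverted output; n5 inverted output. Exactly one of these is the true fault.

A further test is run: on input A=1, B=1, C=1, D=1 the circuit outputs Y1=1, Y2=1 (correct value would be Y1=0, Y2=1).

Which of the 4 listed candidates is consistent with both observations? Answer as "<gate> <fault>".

n0 inverted output

Evaluate each candidate on input A=1, B=1, C=1, D=1:
  n6 stuck-at-1: n0=1, n1=1, n2=0, n3=1, n4=0, n5=0, n6=1 [stuck-at-1] → Y1=0, Y2=1 — eliminated
  n5 stuck-at-0: n0=1, n1=1, n2=0, n3=1, n4=0, n5=0 [stuck-at-0], n6=1 → Y1=0, Y2=1 — eliminated
  n0 inverted output: n0=0 [inverted output], n1=0, n2=1, n3=0, n4=1, n5=0, n6=1 → Y1=1, Y2=1 — matches
  n5 inverted output: n0=1, n1=1, n2=0, n3=1, n4=0, n5=1 [inverted output], n6=0 → Y1=0, Y2=0 — eliminated
Only n0 inverted output reproduces the observed Y1=1, Y2=1.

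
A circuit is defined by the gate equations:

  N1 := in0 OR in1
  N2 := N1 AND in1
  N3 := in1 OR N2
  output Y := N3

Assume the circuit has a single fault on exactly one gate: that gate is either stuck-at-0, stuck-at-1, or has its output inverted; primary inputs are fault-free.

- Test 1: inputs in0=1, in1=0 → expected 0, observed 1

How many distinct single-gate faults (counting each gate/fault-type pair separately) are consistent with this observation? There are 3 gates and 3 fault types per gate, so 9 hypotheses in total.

4

Fault-free: N1=1, N2=0, N3=0 → 0. Observed 1.
  N1 stuck-at-0: output 0 ✗
  N1 stuck-at-1: output 0 ✗
  N1 inverted output: output 0 ✗
  N2 stuck-at-0: output 0 ✗
  N2 stuck-at-1: output 1 ✓
  N2 inverted output: output 1 ✓
  N3 stuck-at-0: output 0 ✗
  N3 stuck-at-1: output 1 ✓
  N3 inverted output: output 1 ✓
Consistent faults: {N2 stuck-at-1, N2 inverted output, N3 stuck-at-1, N3 inverted output} — 4 in all.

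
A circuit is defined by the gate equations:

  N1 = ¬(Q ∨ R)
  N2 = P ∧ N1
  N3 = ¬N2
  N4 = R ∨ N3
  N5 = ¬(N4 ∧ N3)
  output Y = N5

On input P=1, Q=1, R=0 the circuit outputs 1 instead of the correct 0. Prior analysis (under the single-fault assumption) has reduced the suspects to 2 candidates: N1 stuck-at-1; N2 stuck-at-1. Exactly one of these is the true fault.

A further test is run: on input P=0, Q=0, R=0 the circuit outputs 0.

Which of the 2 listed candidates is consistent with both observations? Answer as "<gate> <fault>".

N1 stuck-at-1

Evaluate each candidate on input P=0, Q=0, R=0:
  N1 stuck-at-1: N1=1 [stuck-at-1], N2=0, N3=1, N4=1, N5=0 → 0 — matches
  N2 stuck-at-1: N1=1, N2=1 [stuck-at-1], N3=0, N4=0, N5=1 → 1 — eliminated
Only N1 stuck-at-1 reproduces the observed 0.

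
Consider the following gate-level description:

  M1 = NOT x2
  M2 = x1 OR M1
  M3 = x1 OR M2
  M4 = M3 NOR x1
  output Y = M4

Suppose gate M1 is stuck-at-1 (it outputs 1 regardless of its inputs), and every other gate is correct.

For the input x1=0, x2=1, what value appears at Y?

0

Propagate with M1 forced: M1=1 [stuck-at-1], M2=1, M3=1, M4=0.
So Y = 0. (Without the fault it would be 1.)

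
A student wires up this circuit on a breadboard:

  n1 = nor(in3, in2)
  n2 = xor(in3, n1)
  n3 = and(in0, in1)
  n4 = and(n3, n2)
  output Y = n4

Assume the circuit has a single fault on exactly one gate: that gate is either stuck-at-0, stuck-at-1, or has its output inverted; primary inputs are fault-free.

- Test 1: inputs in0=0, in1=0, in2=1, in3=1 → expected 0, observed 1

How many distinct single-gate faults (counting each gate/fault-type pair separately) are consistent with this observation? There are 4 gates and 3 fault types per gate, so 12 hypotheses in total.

4

Fault-free: n1=0, n2=1, n3=0, n4=0 → 0. Observed 1.
  n1 stuck-at-0: output 0 ✗
  n1 stuck-at-1: output 0 ✗
  n1 inverted output: output 0 ✗
  n2 stuck-at-0: output 0 ✗
  n2 stuck-at-1: output 0 ✗
  n2 inverted output: output 0 ✗
  n3 stuck-at-0: output 0 ✗
  n3 stuck-at-1: output 1 ✓
  n3 inverted output: output 1 ✓
  n4 stuck-at-0: output 0 ✗
  n4 stuck-at-1: output 1 ✓
  n4 inverted output: output 1 ✓
Consistent faults: {n3 stuck-at-1, n3 inverted output, n4 stuck-at-1, n4 inverted output} — 4 in all.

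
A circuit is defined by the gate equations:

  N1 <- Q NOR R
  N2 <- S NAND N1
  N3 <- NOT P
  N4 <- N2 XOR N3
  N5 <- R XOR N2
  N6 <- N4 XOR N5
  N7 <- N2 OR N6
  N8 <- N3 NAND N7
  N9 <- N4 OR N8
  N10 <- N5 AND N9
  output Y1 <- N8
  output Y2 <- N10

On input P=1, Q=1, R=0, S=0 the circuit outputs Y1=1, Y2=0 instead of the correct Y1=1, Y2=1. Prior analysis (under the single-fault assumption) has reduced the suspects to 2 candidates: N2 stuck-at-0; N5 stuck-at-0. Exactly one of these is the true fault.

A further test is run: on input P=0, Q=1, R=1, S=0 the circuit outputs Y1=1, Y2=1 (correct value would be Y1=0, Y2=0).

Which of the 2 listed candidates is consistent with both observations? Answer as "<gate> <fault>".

N2 stuck-at-0

Evaluate each candidate on input P=0, Q=1, R=1, S=0:
  N2 stuck-at-0: N1=0, N2=0 [stuck-at-0], N3=1, N4=1, N5=1, N6=0, N7=0, N8=1, N9=1, N10=1 → Y1=1, Y2=1 — matches
  N5 stuck-at-0: N1=0, N2=1, N3=1, N4=0, N5=0 [stuck-at-0], N6=0, N7=1, N8=0, N9=0, N10=0 → Y1=0, Y2=0 — eliminated
Only N2 stuck-at-0 reproduces the observed Y1=1, Y2=1.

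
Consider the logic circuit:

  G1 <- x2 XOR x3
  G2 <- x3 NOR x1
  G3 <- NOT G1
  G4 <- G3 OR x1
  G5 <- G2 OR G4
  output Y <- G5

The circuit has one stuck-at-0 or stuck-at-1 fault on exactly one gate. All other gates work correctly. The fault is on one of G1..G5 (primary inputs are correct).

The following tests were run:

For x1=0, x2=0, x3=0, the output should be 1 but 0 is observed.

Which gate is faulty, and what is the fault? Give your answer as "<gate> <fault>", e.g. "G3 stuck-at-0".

G5 stuck-at-0

Fault-free values for test 1 (x1=0, x2=0, x3=0): G1=0, G2=1, G3=1, G4=1, G5=1, giving Y=1. Observed 0.
Test 1: faults giving observed 0 are {G5 stuck-at-0}.
Only G5 stuck-at-0 is consistent with every test.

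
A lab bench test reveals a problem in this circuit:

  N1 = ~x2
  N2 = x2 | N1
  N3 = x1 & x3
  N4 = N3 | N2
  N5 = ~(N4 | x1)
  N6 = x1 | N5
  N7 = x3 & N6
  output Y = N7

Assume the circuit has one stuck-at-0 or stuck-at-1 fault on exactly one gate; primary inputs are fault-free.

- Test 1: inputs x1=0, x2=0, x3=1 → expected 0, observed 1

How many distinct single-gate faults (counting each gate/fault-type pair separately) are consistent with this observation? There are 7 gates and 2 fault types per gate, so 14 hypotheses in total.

Fault-free: N1=1, N2=1, N3=0, N4=1, N5=0, N6=0, N7=0 → 0. Observed 1.
  N1 stuck-at-0: output 1 ✓
  N1 stuck-at-1: output 0 ✗
  N2 stuck-at-0: output 1 ✓
  N2 stuck-at-1: output 0 ✗
  N3 stuck-at-0: output 0 ✗
  N3 stuck-at-1: output 0 ✗
  N4 stuck-at-0: output 1 ✓
  N4 stuck-at-1: output 0 ✗
  N5 stuck-at-0: output 0 ✗
  N5 stuck-at-1: output 1 ✓
  N6 stuck-at-0: output 0 ✗
  N6 stuck-at-1: output 1 ✓
  N7 stuck-at-0: output 0 ✗
  N7 stuck-at-1: output 1 ✓
Consistent faults: {N1 stuck-at-0, N2 stuck-at-0, N4 stuck-at-0, N5 stuck-at-1, N6 stuck-at-1, N7 stuck-at-1} — 6 in all.

6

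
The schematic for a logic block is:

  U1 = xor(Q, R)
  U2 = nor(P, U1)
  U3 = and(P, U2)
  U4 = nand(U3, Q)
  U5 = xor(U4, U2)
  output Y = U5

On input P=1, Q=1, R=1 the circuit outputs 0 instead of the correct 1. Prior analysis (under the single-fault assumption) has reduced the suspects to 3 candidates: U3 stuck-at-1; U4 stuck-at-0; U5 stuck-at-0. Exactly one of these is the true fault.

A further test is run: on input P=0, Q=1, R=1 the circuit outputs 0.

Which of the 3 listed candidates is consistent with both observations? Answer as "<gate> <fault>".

U5 stuck-at-0

Evaluate each candidate on input P=0, Q=1, R=1:
  U3 stuck-at-1: U1=0, U2=1, U3=1 [stuck-at-1], U4=0, U5=1 → 1 — eliminated
  U4 stuck-at-0: U1=0, U2=1, U3=0, U4=0 [stuck-at-0], U5=1 → 1 — eliminated
  U5 stuck-at-0: U1=0, U2=1, U3=0, U4=1, U5=0 [stuck-at-0] → 0 — matches
Only U5 stuck-at-0 reproduces the observed 0.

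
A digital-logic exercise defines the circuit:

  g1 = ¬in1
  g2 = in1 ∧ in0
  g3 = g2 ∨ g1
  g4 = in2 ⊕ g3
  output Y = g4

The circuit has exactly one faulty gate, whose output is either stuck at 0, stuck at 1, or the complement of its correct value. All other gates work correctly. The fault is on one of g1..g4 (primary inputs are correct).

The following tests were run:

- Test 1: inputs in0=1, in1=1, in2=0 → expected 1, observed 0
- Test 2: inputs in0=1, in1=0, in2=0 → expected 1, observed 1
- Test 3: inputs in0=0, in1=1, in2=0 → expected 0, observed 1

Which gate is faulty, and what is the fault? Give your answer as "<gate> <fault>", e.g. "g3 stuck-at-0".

g2 inverted output

Fault-free values for test 1 (in0=1, in1=1, in2=0): g1=0, g2=1, g3=1, g4=1, giving Y=1. Observed 0.
Test 1: faults giving observed 0 are {g2 stuck-at-0, g2 inverted output, g3 stuck-at-0, g3 inverted output, g4 stuck-at-0, g4 inverted output}.
Test 2 (in0=1, in1=0, in2=0): fault-free g1=1, g2=0, g3=1, g4=1 → 1; observed 1. Eliminates g3 stuck-at-0, g3 inverted output, g4 stuck-at-0, g4 inverted output.
Test 3 (in0=0, in1=1, in2=0): fault-free g1=0, g2=0, g3=0, g4=0 → 0; observed 1. Eliminates g2 stuck-at-0.
Only g2 inverted output is consistent with every test.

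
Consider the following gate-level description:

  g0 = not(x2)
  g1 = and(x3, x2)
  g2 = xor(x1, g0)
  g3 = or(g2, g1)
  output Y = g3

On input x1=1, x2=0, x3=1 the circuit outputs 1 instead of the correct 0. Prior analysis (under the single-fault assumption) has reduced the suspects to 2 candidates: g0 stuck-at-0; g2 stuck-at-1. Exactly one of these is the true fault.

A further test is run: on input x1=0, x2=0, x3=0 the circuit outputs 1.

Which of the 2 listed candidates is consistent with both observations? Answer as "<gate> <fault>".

g2 stuck-at-1

Evaluate each candidate on input x1=0, x2=0, x3=0:
  g0 stuck-at-0: g0=0 [stuck-at-0], g1=0, g2=0, g3=0 → 0 — eliminated
  g2 stuck-at-1: g0=1, g1=0, g2=1 [stuck-at-1], g3=1 → 1 — matches
Only g2 stuck-at-1 reproduces the observed 1.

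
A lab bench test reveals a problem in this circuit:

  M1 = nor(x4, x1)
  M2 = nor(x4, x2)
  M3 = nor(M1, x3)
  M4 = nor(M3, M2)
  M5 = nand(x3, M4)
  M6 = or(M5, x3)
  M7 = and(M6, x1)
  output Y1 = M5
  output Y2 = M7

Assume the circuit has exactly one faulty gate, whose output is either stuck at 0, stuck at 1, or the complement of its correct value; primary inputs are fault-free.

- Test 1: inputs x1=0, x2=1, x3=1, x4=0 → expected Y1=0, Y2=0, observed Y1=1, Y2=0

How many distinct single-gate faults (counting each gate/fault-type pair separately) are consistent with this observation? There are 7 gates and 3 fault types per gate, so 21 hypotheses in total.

Fault-free: M1=1, M2=0, M3=0, M4=1, M5=0, M6=1, M7=0 → Y1=0, Y2=0. Observed Y1=1, Y2=0.
  M1: none of the 3 fault types match ✗
  M2: stuck-at-1, inverted output ✓; others ✗
  M3: stuck-at-1, inverted output ✓; others ✗
  M4: stuck-at-0, inverted output ✓; others ✗
  M5: stuck-at-1, inverted output ✓; others ✗
  M6: none of the 3 fault types match ✗
  M7: none of the 3 fault types match ✗
Consistent faults: {M2 stuck-at-1, M2 inverted output, M3 stuck-at-1, M3 inverted output, M4 stuck-at-0, M4 inverted output, M5 stuck-at-1, M5 inverted output} — 8 in all.

8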